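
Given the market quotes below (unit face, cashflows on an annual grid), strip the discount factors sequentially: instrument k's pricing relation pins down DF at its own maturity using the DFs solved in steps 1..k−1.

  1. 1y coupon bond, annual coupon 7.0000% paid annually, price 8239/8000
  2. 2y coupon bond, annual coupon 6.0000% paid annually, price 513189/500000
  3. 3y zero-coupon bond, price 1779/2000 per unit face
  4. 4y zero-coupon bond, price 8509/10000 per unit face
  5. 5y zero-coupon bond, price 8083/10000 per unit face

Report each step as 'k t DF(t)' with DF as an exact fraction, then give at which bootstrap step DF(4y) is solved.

1 1 77/80
2 2 4569/5000
3 3 1779/2000
4 4 8509/10000
5 5 8083/10000
DF(4y) is solved at step 4

step 1 [1y] bond c/1=7/100: DF=(8239/8000 − 7/100·(0))/(1+7/100) = 77/80 ≈ 0.962500
step 2 [2y] bond c/1=3/50: DF=(513189/500000 − 3/50·(0.962500))/(1+3/50) = 4569/5000 ≈ 0.913800
step 3 [3y] zero: DF = P = 1779/2000 ≈ 0.889500
step 4 [4y] zero: DF = P = 8509/10000 ≈ 0.850900
step 5 [5y] zero: DF = P = 8083/10000 ≈ 0.808300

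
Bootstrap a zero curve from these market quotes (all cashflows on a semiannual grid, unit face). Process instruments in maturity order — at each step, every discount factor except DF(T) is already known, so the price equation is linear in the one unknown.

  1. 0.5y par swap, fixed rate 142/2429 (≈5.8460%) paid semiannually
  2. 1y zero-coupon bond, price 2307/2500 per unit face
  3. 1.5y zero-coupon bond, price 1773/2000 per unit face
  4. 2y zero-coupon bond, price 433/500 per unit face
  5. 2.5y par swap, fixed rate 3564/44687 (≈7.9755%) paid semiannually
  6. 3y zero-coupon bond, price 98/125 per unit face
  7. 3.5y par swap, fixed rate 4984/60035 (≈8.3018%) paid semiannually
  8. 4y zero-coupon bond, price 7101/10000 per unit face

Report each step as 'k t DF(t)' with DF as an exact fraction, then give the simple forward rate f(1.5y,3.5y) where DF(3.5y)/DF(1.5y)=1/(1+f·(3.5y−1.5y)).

step 1 [0.5y] swap r/2=71/2429: DF=(1 − 71/2429·(0))/(1+71/2429) = 2429/2500 ≈ 0.971600
step 2 [1y] zero: DF = P = 2307/2500 ≈ 0.922800
step 3 [1.5y] zero: DF = P = 1773/2000 ≈ 0.886500
step 4 [2y] zero: DF = P = 433/500 ≈ 0.866000
step 5 [2.5y] swap r/2=1782/44687: DF=(1 − 1782/44687·(0.971600+0.922800+0.886500+0.866000))/(1+1782/44687) = 4109/5000 ≈ 0.821800
step 6 [3y] zero: DF = P = 98/125 ≈ 0.784000
step 7 [3.5y] swap r/2=2492/60035: DF=(1 − 2492/60035·(0.971600+0.922800+0.886500+0.866000+0.821800+0.784000))/(1+2492/60035) = 1877/2500 ≈ 0.750800
step 8 [4y] zero: DF = P = 7101/10000 ≈ 0.710100

1 1/2 2429/2500
2 1 2307/2500
3 3/2 1773/2000
4 2 433/500
5 5/2 4109/5000
6 3 98/125
7 7/2 1877/2500
8 4 7101/10000
f(1.5y,3.5y) = ((1773/2000)/(1877/2500) − 1)/(2) = 1357/15016 ≈ 9.0370%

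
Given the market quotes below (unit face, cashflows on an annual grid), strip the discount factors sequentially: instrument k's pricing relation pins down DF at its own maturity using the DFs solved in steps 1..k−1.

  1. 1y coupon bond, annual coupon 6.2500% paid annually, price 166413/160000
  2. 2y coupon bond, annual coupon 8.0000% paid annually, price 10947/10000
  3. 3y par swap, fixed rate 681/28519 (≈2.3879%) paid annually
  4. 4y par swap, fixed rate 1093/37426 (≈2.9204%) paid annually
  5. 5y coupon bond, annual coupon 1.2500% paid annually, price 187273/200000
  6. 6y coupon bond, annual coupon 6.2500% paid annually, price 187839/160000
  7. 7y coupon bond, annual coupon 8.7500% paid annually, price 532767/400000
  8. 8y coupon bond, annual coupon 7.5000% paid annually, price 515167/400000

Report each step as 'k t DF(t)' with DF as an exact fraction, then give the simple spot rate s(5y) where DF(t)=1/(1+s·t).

step 1 [1y] bond c/1=1/16: DF=(166413/160000 − 1/16·(0))/(1+1/16) = 9789/10000 ≈ 0.978900
step 2 [2y] bond c/1=2/25: DF=(10947/10000 − 2/25·(0.978900))/(1+2/25) = 9411/10000 ≈ 0.941100
step 3 [3y] swap r/1=681/28519: DF=(1 − 681/28519·(0.978900+0.941100))/(1+681/28519) = 9319/10000 ≈ 0.931900
step 4 [4y] swap r/1=1093/37426: DF=(1 − 1093/37426·(0.978900+0.941100+0.931900))/(1+1093/37426) = 8907/10000 ≈ 0.890700
step 5 [5y] bond c/1=1/80: DF=(187273/200000 − 1/80·(0.978900+0.941100+0.931900+0.890700))/(1+1/80) = 4393/5000 ≈ 0.878600
step 6 [6y] bond c/1=1/16: DF=(187839/160000 − 1/16·(0.978900+0.941100+0.931900+0.890700+0.878600))/(1+1/16) = 8331/10000 ≈ 0.833100
step 7 [7y] bond c/1=7/80: DF=(532767/400000 − 7/80·(0.978900+0.941100+0.931900+0.890700+0.878600+0.833100))/(1+7/80) = 7859/10000 ≈ 0.785900
step 8 [8y] bond c/1=3/40: DF=(515167/400000 − 3/40·(0.978900+0.941100+0.931900+0.890700+0.878600+0.833100+0.785900))/(1+3/40) = 7627/10000 ≈ 0.762700

1 1 9789/10000
2 2 9411/10000
3 3 9319/10000
4 4 8907/10000
5 5 4393/5000
6 6 8331/10000
7 7 7859/10000
8 8 7627/10000
s(5y) = (1/(4393/5000) − 1)/(5) = 607/21965 ≈ 2.7635%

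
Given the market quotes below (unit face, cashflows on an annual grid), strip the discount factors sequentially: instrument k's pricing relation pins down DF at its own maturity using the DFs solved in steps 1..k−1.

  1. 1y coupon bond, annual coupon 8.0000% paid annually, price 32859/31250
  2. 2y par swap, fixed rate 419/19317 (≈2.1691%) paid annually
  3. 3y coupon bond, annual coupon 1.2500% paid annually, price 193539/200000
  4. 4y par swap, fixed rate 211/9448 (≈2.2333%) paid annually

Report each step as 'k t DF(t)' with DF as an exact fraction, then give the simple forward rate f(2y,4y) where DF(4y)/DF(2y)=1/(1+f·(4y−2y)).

1 1 1217/1250
2 2 9581/10000
3 3 9319/10000
4 4 2289/2500
f(2y,4y) = ((9581/10000)/(2289/2500) − 1)/(2) = 425/18312 ≈ 2.3209%

step 1 [1y] bond c/1=2/25: DF=(32859/31250 − 2/25·(0))/(1+2/25) = 1217/1250 ≈ 0.973600
step 2 [2y] swap r/1=419/19317: DF=(1 − 419/19317·(0.973600))/(1+419/19317) = 9581/10000 ≈ 0.958100
step 3 [3y] bond c/1=1/80: DF=(193539/200000 − 1/80·(0.973600+0.958100))/(1+1/80) = 9319/10000 ≈ 0.931900
step 4 [4y] swap r/1=211/9448: DF=(1 − 211/9448·(0.973600+0.958100+0.931900))/(1+211/9448) = 2289/2500 ≈ 0.915600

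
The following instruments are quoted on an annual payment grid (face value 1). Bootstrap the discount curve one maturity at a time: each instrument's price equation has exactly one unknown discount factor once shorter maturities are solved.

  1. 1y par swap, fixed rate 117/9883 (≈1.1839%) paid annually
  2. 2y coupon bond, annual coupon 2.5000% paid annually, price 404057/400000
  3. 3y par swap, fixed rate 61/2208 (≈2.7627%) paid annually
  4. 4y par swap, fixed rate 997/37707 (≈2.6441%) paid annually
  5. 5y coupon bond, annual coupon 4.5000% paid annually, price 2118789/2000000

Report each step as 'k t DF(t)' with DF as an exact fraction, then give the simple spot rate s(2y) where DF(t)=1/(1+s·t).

1 1 9883/10000
2 2 4807/5000
3 3 9207/10000
4 4 9003/10000
5 5 4257/5000
s(2y) = (1/(4807/5000) − 1)/(2) = 193/9614 ≈ 2.0075%

step 1 [1y] swap r/1=117/9883: DF=(1 − 117/9883·(0))/(1+117/9883) = 9883/10000 ≈ 0.988300
step 2 [2y] bond c/1=1/40: DF=(404057/400000 − 1/40·(0.988300))/(1+1/40) = 4807/5000 ≈ 0.961400
step 3 [3y] swap r/1=61/2208: DF=(1 − 61/2208·(0.988300+0.961400))/(1+61/2208) = 9207/10000 ≈ 0.920700
step 4 [4y] swap r/1=997/37707: DF=(1 − 997/37707·(0.988300+0.961400+0.920700))/(1+997/37707) = 9003/10000 ≈ 0.900300
step 5 [5y] bond c/1=9/200: DF=(2118789/2000000 − 9/200·(0.988300+0.961400+0.920700+0.900300))/(1+9/200) = 4257/5000 ≈ 0.851400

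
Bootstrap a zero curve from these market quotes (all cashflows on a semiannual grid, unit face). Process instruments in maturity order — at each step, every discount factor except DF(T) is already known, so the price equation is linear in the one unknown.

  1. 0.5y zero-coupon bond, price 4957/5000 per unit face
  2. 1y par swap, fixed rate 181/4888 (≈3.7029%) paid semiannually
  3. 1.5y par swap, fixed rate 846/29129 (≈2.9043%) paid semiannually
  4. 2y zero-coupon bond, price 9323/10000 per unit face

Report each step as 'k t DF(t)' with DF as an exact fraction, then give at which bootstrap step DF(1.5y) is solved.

step 1 [0.5y] zero: DF = P = 4957/5000 ≈ 0.991400
step 2 [1y] swap r/2=181/9776: DF=(1 − 181/9776·(0.991400))/(1+181/9776) = 4819/5000 ≈ 0.963800
step 3 [1.5y] swap r/2=423/29129: DF=(1 − 423/29129·(0.991400+0.963800))/(1+423/29129) = 9577/10000 ≈ 0.957700
step 4 [2y] zero: DF = P = 9323/10000 ≈ 0.932300

1 1/2 4957/5000
2 1 4819/5000
3 3/2 9577/10000
4 2 9323/10000
DF(1.5y) is solved at step 3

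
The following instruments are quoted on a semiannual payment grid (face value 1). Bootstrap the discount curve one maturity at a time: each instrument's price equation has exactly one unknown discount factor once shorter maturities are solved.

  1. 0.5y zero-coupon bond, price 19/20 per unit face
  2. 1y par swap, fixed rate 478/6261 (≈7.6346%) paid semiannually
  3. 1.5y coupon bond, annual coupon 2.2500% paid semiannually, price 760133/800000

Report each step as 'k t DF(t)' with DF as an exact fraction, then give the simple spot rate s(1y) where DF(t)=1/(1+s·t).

1 1/2 19/20
2 1 9283/10000
3 3/2 9187/10000
s(1y) = (1/(9283/10000) − 1)/(1) = 717/9283 ≈ 7.7238%

step 1 [0.5y] zero: DF = P = 19/20 ≈ 0.950000
step 2 [1y] swap r/2=239/6261: DF=(1 − 239/6261·(0.950000))/(1+239/6261) = 9283/10000 ≈ 0.928300
step 3 [1.5y] bond c/2=9/800: DF=(760133/800000 − 9/800·(0.950000+0.928300))/(1+9/800) = 9187/10000 ≈ 0.918700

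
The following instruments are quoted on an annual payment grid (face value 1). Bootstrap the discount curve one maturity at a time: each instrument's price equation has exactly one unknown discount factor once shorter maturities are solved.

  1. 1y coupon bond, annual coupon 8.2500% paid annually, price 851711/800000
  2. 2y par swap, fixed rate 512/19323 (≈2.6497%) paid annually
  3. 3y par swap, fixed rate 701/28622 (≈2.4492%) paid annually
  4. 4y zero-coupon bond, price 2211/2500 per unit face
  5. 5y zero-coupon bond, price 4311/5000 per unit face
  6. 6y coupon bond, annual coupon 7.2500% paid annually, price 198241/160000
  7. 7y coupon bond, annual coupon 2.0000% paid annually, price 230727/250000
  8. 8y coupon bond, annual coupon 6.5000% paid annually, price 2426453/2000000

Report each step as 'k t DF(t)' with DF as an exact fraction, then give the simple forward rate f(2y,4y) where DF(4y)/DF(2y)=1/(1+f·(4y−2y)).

1 1 1967/2000
2 2 593/625
3 3 9299/10000
4 4 2211/2500
5 5 4311/5000
6 6 8437/10000
7 7 7979/10000
8 8 7577/10000
f(2y,4y) = ((593/625)/(2211/2500) − 1)/(2) = 161/4422 ≈ 3.6409%

step 1 [1y] bond c/1=33/400: DF=(851711/800000 − 33/400·(0))/(1+33/400) = 1967/2000 ≈ 0.983500
step 2 [2y] swap r/1=512/19323: DF=(1 − 512/19323·(0.983500))/(1+512/19323) = 593/625 ≈ 0.948800
step 3 [3y] swap r/1=701/28622: DF=(1 − 701/28622·(0.983500+0.948800))/(1+701/28622) = 9299/10000 ≈ 0.929900
step 4 [4y] zero: DF = P = 2211/2500 ≈ 0.884400
step 5 [5y] zero: DF = P = 4311/5000 ≈ 0.862200
step 6 [6y] bond c/1=29/400: DF=(198241/160000 − 29/400·(0.983500+0.948800+0.929900+0.884400+0.862200))/(1+29/400) = 8437/10000 ≈ 0.843700
step 7 [7y] bond c/1=1/50: DF=(230727/250000 − 1/50·(0.983500+0.948800+0.929900+0.884400+0.862200+0.843700))/(1+1/50) = 7979/10000 ≈ 0.797900
step 8 [8y] bond c/1=13/200: DF=(2426453/2000000 − 13/200·(0.983500+0.948800+0.929900+0.884400+0.862200+0.843700+0.797900))/(1+13/200) = 7577/10000 ≈ 0.757700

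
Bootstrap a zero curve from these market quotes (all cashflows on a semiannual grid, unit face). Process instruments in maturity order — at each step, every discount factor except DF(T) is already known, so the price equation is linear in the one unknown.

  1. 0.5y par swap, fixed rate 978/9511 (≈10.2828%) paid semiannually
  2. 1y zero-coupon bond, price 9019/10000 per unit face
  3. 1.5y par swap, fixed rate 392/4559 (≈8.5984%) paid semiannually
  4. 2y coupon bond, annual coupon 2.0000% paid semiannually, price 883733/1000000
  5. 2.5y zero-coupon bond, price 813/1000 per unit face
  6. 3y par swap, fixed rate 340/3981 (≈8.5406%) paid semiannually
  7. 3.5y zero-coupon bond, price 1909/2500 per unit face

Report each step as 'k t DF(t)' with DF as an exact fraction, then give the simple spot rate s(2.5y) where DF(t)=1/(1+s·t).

step 1 [0.5y] swap r/2=489/9511: DF=(1 − 489/9511·(0))/(1+489/9511) = 9511/10000 ≈ 0.951100
step 2 [1y] zero: DF = P = 9019/10000 ≈ 0.901900
step 3 [1.5y] swap r/2=196/4559: DF=(1 − 196/4559·(0.951100+0.901900))/(1+196/4559) = 1103/1250 ≈ 0.882400
step 4 [2y] bond c/2=1/100: DF=(883733/1000000 − 1/100·(0.951100+0.901900+0.882400))/(1+1/100) = 8479/10000 ≈ 0.847900
step 5 [2.5y] zero: DF = P = 813/1000 ≈ 0.813000
step 6 [3y] swap r/2=170/3981: DF=(1 − 170/3981·(0.951100+0.901900+0.882400+0.847900+0.813000))/(1+170/3981) = 779/1000 ≈ 0.779000
step 7 [3.5y] zero: DF = P = 1909/2500 ≈ 0.763600

1 1/2 9511/10000
2 1 9019/10000
3 3/2 1103/1250
4 2 8479/10000
5 5/2 813/1000
6 3 779/1000
7 7/2 1909/2500
s(2.5y) = (1/(813/1000) − 1)/(5/2) = 374/4065 ≈ 9.2005%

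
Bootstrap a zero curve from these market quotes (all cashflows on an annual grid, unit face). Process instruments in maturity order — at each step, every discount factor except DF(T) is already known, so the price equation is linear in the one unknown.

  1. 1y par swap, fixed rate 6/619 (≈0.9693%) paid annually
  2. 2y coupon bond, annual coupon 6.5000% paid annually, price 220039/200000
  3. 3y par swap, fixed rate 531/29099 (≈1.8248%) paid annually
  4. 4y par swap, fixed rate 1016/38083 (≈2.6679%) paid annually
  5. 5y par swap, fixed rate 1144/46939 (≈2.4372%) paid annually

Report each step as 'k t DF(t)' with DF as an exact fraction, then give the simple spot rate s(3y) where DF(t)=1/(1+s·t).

1 1 619/625
2 2 4863/5000
3 3 9469/10000
4 4 1123/1250
5 5 1107/1250
s(3y) = (1/(9469/10000) − 1)/(3) = 177/9469 ≈ 1.8693%

step 1 [1y] swap r/1=6/619: DF=(1 − 6/619·(0))/(1+6/619) = 619/625 ≈ 0.990400
step 2 [2y] bond c/1=13/200: DF=(220039/200000 − 13/200·(0.990400))/(1+13/200) = 4863/5000 ≈ 0.972600
step 3 [3y] swap r/1=531/29099: DF=(1 − 531/29099·(0.990400+0.972600))/(1+531/29099) = 9469/10000 ≈ 0.946900
step 4 [4y] swap r/1=1016/38083: DF=(1 − 1016/38083·(0.990400+0.972600+0.946900))/(1+1016/38083) = 1123/1250 ≈ 0.898400
step 5 [5y] swap r/1=1144/46939: DF=(1 − 1144/46939·(0.990400+0.972600+0.946900+0.898400))/(1+1144/46939) = 1107/1250 ≈ 0.885600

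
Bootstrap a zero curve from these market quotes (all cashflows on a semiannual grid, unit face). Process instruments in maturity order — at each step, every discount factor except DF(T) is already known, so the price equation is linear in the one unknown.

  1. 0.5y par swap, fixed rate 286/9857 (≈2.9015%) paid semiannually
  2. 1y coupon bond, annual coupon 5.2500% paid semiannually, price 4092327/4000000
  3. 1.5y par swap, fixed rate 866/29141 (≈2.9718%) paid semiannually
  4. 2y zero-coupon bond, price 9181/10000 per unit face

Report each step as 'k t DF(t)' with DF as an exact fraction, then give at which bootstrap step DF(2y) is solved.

1 1/2 9857/10000
2 1 9717/10000
3 3/2 9567/10000
4 2 9181/10000
DF(2y) is solved at step 4

step 1 [0.5y] swap r/2=143/9857: DF=(1 − 143/9857·(0))/(1+143/9857) = 9857/10000 ≈ 0.985700
step 2 [1y] bond c/2=21/800: DF=(4092327/4000000 − 21/800·(0.985700))/(1+21/800) = 9717/10000 ≈ 0.971700
step 3 [1.5y] swap r/2=433/29141: DF=(1 − 433/29141·(0.985700+0.971700))/(1+433/29141) = 9567/10000 ≈ 0.956700
step 4 [2y] zero: DF = P = 9181/10000 ≈ 0.918100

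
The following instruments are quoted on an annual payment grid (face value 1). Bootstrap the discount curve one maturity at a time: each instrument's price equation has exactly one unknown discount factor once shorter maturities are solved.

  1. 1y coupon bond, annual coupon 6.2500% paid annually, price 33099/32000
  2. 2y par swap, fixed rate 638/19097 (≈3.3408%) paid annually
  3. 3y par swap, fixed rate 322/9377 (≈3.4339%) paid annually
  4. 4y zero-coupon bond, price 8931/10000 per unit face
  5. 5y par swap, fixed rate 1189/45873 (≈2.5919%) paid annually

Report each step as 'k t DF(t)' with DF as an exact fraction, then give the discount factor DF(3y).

1 1 1947/2000
2 2 4681/5000
3 3 4517/5000
4 4 8931/10000
5 5 8811/10000
DF(3y) = 4517/5000 ≈ 0.903400

step 1 [1y] bond c/1=1/16: DF=(33099/32000 − 1/16·(0))/(1+1/16) = 1947/2000 ≈ 0.973500
step 2 [2y] swap r/1=638/19097: DF=(1 − 638/19097·(0.973500))/(1+638/19097) = 4681/5000 ≈ 0.936200
step 3 [3y] swap r/1=322/9377: DF=(1 − 322/9377·(0.973500+0.936200))/(1+322/9377) = 4517/5000 ≈ 0.903400
step 4 [4y] zero: DF = P = 8931/10000 ≈ 0.893100
step 5 [5y] swap r/1=1189/45873: DF=(1 − 1189/45873·(0.973500+0.936200+0.903400+0.893100))/(1+1189/45873) = 8811/10000 ≈ 0.881100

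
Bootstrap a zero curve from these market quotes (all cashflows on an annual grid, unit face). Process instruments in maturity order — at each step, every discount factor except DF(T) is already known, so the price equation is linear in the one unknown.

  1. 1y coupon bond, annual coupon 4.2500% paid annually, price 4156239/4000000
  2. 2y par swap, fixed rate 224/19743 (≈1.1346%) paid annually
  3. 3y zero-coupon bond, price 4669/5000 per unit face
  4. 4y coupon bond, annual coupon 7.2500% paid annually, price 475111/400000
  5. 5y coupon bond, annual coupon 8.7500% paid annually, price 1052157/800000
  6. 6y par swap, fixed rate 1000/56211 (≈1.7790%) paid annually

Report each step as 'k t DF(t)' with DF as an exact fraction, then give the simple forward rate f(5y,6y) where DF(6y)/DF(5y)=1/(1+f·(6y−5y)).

step 1 [1y] bond c/1=17/400: DF=(4156239/4000000 − 17/400·(0))/(1+17/400) = 9967/10000 ≈ 0.996700
step 2 [2y] swap r/1=224/19743: DF=(1 − 224/19743·(0.996700))/(1+224/19743) = 611/625 ≈ 0.977600
step 3 [3y] zero: DF = P = 4669/5000 ≈ 0.933800
step 4 [4y] bond c/1=29/400: DF=(475111/400000 − 29/400·(0.996700+0.977600+0.933800))/(1+29/400) = 9109/10000 ≈ 0.910900
step 5 [5y] bond c/1=7/80: DF=(1052157/800000 − 7/80·(0.996700+0.977600+0.933800+0.910900))/(1+7/80) = 9021/10000 ≈ 0.902100
step 6 [6y] swap r/1=1000/56211: DF=(1 − 1000/56211·(0.996700+0.977600+0.933800+0.910900+0.902100))/(1+1000/56211) = 9/10 ≈ 0.900000

1 1 9967/10000
2 2 611/625
3 3 4669/5000
4 4 9109/10000
5 5 9021/10000
6 6 9/10
f(5y,6y) = ((9021/10000)/(9/10) − 1)/(1) = 7/3000 ≈ 0.2333%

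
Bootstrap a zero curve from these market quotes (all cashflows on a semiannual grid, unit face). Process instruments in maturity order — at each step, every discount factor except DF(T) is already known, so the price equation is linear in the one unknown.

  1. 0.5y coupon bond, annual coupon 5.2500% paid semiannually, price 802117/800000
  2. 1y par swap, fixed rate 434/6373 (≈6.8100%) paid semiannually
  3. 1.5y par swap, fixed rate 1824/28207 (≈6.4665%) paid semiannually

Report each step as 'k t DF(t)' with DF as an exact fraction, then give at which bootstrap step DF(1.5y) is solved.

1 1/2 977/1000
2 1 9349/10000
3 3/2 568/625
DF(1.5y) is solved at step 3

step 1 [0.5y] bond c/2=21/800: DF=(802117/800000 − 21/800·(0))/(1+21/800) = 977/1000 ≈ 0.977000
step 2 [1y] swap r/2=217/6373: DF=(1 − 217/6373·(0.977000))/(1+217/6373) = 9349/10000 ≈ 0.934900
step 3 [1.5y] swap r/2=912/28207: DF=(1 − 912/28207·(0.977000+0.934900))/(1+912/28207) = 568/625 ≈ 0.908800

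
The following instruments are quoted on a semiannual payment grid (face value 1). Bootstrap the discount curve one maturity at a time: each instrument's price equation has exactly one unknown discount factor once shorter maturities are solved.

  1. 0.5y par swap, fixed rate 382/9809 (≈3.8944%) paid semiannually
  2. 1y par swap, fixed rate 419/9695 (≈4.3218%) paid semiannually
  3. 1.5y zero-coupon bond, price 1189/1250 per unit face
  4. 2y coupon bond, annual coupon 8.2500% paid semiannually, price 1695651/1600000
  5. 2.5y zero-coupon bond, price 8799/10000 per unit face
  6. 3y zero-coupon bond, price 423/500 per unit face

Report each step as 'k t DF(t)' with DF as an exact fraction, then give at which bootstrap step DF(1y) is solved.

step 1 [0.5y] swap r/2=191/9809: DF=(1 − 191/9809·(0))/(1+191/9809) = 9809/10000 ≈ 0.980900
step 2 [1y] swap r/2=419/19390: DF=(1 − 419/19390·(0.980900))/(1+419/19390) = 9581/10000 ≈ 0.958100
step 3 [1.5y] zero: DF = P = 1189/1250 ≈ 0.951200
step 4 [2y] bond c/2=33/800: DF=(1695651/1600000 − 33/800·(0.980900+0.958100+0.951200))/(1+33/800) = 9033/10000 ≈ 0.903300
step 5 [2.5y] zero: DF = P = 8799/10000 ≈ 0.879900
step 6 [3y] zero: DF = P = 423/500 ≈ 0.846000

1 1/2 9809/10000
2 1 9581/10000
3 3/2 1189/1250
4 2 9033/10000
5 5/2 8799/10000
6 3 423/500
DF(1y) is solved at step 2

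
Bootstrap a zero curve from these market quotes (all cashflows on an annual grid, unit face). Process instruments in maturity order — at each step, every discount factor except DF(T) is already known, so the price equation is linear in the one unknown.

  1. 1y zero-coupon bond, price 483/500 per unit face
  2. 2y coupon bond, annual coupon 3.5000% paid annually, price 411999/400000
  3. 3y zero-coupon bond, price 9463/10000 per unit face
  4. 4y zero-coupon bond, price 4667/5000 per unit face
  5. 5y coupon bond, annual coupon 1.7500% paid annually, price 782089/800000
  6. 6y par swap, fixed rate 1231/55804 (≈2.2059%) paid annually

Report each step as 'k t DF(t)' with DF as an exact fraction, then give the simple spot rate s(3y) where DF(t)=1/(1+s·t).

1 1 483/500
2 2 77/80
3 3 9463/10000
4 4 4667/5000
5 5 8953/10000
6 6 8769/10000
s(3y) = (1/(9463/10000) − 1)/(3) = 179/9463 ≈ 1.8916%

step 1 [1y] zero: DF = P = 483/500 ≈ 0.966000
step 2 [2y] bond c/1=7/200: DF=(411999/400000 − 7/200·(0.966000))/(1+7/200) = 77/80 ≈ 0.962500
step 3 [3y] zero: DF = P = 9463/10000 ≈ 0.946300
step 4 [4y] zero: DF = P = 4667/5000 ≈ 0.933400
step 5 [5y] bond c/1=7/400: DF=(782089/800000 − 7/400·(0.966000+0.962500+0.946300+0.933400))/(1+7/400) = 8953/10000 ≈ 0.895300
step 6 [6y] swap r/1=1231/55804: DF=(1 − 1231/55804·(0.966000+0.962500+0.946300+0.933400+0.895300))/(1+1231/55804) = 8769/10000 ≈ 0.876900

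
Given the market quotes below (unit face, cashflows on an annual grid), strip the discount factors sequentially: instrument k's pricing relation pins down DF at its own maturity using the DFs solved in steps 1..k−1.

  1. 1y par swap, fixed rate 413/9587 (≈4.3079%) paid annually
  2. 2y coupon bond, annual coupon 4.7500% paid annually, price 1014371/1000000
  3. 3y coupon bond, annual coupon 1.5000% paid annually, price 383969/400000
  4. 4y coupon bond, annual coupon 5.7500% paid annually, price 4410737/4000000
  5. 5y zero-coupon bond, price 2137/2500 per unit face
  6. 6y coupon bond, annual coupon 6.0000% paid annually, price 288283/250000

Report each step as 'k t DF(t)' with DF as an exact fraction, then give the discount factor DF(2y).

1 1 9587/10000
2 2 9249/10000
3 3 9179/10000
4 4 1113/1250
5 5 2137/2500
6 6 1661/2000
DF(2y) = 9249/10000 ≈ 0.924900

step 1 [1y] swap r/1=413/9587: DF=(1 − 413/9587·(0))/(1+413/9587) = 9587/10000 ≈ 0.958700
step 2 [2y] bond c/1=19/400: DF=(1014371/1000000 − 19/400·(0.958700))/(1+19/400) = 9249/10000 ≈ 0.924900
step 3 [3y] bond c/1=3/200: DF=(383969/400000 − 3/200·(0.958700+0.924900))/(1+3/200) = 9179/10000 ≈ 0.917900
step 4 [4y] bond c/1=23/400: DF=(4410737/4000000 − 23/400·(0.958700+0.924900+0.917900))/(1+23/400) = 1113/1250 ≈ 0.890400
step 5 [5y] zero: DF = P = 2137/2500 ≈ 0.854800
step 6 [6y] bond c/1=3/50: DF=(288283/250000 − 3/50·(0.958700+0.924900+0.917900+0.890400+0.854800))/(1+3/50) = 1661/2000 ≈ 0.830500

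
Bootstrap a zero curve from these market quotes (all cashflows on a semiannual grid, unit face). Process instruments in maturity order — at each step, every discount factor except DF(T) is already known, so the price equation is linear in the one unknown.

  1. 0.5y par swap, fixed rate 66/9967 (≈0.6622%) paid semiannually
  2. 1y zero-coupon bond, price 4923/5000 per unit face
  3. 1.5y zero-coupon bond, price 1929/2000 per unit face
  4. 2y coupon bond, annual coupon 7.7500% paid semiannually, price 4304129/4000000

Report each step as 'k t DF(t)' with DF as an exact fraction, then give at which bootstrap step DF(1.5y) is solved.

1 1/2 9967/10000
2 1 4923/5000
3 3/2 1929/2000
4 2 463/500
DF(1.5y) is solved at step 3

step 1 [0.5y] swap r/2=33/9967: DF=(1 − 33/9967·(0))/(1+33/9967) = 9967/10000 ≈ 0.996700
step 2 [1y] zero: DF = P = 4923/5000 ≈ 0.984600
step 3 [1.5y] zero: DF = P = 1929/2000 ≈ 0.964500
step 4 [2y] bond c/2=31/800: DF=(4304129/4000000 − 31/800·(0.996700+0.984600+0.964500))/(1+31/800) = 463/500 ≈ 0.926000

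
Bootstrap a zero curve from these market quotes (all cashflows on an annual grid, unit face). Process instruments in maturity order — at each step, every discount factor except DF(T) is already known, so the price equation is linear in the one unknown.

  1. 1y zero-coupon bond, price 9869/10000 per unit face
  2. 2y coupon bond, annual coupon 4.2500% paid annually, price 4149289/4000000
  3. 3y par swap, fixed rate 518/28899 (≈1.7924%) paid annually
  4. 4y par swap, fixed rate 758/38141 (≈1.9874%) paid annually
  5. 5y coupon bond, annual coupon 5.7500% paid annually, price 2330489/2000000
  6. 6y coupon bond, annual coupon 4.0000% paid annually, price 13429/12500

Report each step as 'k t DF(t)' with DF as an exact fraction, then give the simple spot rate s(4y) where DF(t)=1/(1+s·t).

step 1 [1y] zero: DF = P = 9869/10000 ≈ 0.986900
step 2 [2y] bond c/1=17/400: DF=(4149289/4000000 − 17/400·(0.986900))/(1+17/400) = 2387/2500 ≈ 0.954800
step 3 [3y] swap r/1=518/28899: DF=(1 − 518/28899·(0.986900+0.954800))/(1+518/28899) = 4741/5000 ≈ 0.948200
step 4 [4y] swap r/1=758/38141: DF=(1 − 758/38141·(0.986900+0.954800+0.948200))/(1+758/38141) = 4621/5000 ≈ 0.924200
step 5 [5y] bond c/1=23/400: DF=(2330489/2000000 − 23/400·(0.986900+0.954800+0.948200+0.924200))/(1+23/400) = 1789/2000 ≈ 0.894500
step 6 [6y] bond c/1=1/25: DF=(13429/12500 − 1/25·(0.986900+0.954800+0.948200+0.924200+0.894500))/(1+1/25) = 8519/10000 ≈ 0.851900

1 1 9869/10000
2 2 2387/2500
3 3 4741/5000
4 4 4621/5000
5 5 1789/2000
6 6 8519/10000
s(4y) = (1/(4621/5000) − 1)/(4) = 379/18484 ≈ 2.0504%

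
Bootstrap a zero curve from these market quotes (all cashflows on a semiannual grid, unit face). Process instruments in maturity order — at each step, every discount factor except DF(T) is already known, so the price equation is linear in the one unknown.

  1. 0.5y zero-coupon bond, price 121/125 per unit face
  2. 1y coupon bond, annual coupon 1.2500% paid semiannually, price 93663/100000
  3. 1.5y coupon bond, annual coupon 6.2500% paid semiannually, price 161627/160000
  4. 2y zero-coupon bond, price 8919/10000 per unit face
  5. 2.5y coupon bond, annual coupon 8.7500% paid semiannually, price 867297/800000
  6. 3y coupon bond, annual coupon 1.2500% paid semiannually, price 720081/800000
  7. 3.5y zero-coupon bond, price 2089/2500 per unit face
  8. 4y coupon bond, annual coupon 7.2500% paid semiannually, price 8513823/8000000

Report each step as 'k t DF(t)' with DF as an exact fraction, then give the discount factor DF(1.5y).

1 1/2 121/125
2 1 578/625
3 3/2 4611/5000
4 2 8919/10000
5 5/2 8833/10000
6 3 433/500
7 7/2 2089/2500
8 4 8069/10000
DF(1.5y) = 4611/5000 ≈ 0.922200

step 1 [0.5y] zero: DF = P = 121/125 ≈ 0.968000
step 2 [1y] bond c/2=1/160: DF=(93663/100000 − 1/160·(0.968000))/(1+1/160) = 578/625 ≈ 0.924800
step 3 [1.5y] bond c/2=1/32: DF=(161627/160000 − 1/32·(0.968000+0.924800))/(1+1/32) = 4611/5000 ≈ 0.922200
step 4 [2y] zero: DF = P = 8919/10000 ≈ 0.891900
step 5 [2.5y] bond c/2=7/160: DF=(867297/800000 − 7/160·(0.968000+0.924800+0.922200+0.891900))/(1+7/160) = 8833/10000 ≈ 0.883300
step 6 [3y] bond c/2=1/160: DF=(720081/800000 − 1/160·(0.968000+0.924800+0.922200+0.891900+0.883300))/(1+1/160) = 433/500 ≈ 0.866000
step 7 [3.5y] zero: DF = P = 2089/2500 ≈ 0.835600
step 8 [4y] bond c/2=29/800: DF=(8513823/8000000 − 29/800·(0.968000+0.924800+0.922200+0.891900+0.883300+0.866000+0.835600))/(1+29/800) = 8069/10000 ≈ 0.806900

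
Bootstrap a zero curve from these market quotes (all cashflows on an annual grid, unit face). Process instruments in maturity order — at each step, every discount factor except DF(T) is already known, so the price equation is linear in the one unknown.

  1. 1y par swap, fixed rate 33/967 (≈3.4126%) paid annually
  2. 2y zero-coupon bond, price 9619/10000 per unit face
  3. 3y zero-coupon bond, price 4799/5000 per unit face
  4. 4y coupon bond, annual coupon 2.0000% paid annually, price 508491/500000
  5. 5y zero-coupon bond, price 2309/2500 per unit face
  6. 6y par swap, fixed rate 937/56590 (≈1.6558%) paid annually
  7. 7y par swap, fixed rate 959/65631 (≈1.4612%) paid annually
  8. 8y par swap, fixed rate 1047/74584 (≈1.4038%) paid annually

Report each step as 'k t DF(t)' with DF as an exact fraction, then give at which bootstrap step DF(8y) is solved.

step 1 [1y] swap r/1=33/967: DF=(1 − 33/967·(0))/(1+33/967) = 967/1000 ≈ 0.967000
step 2 [2y] zero: DF = P = 9619/10000 ≈ 0.961900
step 3 [3y] zero: DF = P = 4799/5000 ≈ 0.959800
step 4 [4y] bond c/1=1/50: DF=(508491/500000 − 1/50·(0.967000+0.961900+0.959800))/(1+1/50) = 2351/2500 ≈ 0.940400
step 5 [5y] zero: DF = P = 2309/2500 ≈ 0.923600
step 6 [6y] swap r/1=937/56590: DF=(1 − 937/56590·(0.967000+0.961900+0.959800+0.940400+0.923600))/(1+937/56590) = 9063/10000 ≈ 0.906300
step 7 [7y] swap r/1=959/65631: DF=(1 − 959/65631·(0.967000+0.961900+0.959800+0.940400+0.923600+0.906300))/(1+959/65631) = 9041/10000 ≈ 0.904100
step 8 [8y] swap r/1=1047/74584: DF=(1 − 1047/74584·(0.967000+0.961900+0.959800+0.940400+0.923600+0.906300+0.904100))/(1+1047/74584) = 8953/10000 ≈ 0.895300

1 1 967/1000
2 2 9619/10000
3 3 4799/5000
4 4 2351/2500
5 5 2309/2500
6 6 9063/10000
7 7 9041/10000
8 8 8953/10000
DF(8y) is solved at step 8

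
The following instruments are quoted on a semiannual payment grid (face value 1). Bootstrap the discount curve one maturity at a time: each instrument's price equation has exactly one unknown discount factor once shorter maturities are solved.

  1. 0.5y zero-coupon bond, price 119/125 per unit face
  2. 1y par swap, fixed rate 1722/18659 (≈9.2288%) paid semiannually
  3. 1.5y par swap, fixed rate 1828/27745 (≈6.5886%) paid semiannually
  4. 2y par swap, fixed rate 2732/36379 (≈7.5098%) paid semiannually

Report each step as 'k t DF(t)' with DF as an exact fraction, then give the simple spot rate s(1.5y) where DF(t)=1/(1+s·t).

step 1 [0.5y] zero: DF = P = 119/125 ≈ 0.952000
step 2 [1y] swap r/2=861/18659: DF=(1 − 861/18659·(0.952000))/(1+861/18659) = 9139/10000 ≈ 0.913900
step 3 [1.5y] swap r/2=914/27745: DF=(1 − 914/27745·(0.952000+0.913900))/(1+914/27745) = 4543/5000 ≈ 0.908600
step 4 [2y] swap r/2=1366/36379: DF=(1 − 1366/36379·(0.952000+0.913900+0.908600))/(1+1366/36379) = 4317/5000 ≈ 0.863400

1 1/2 119/125
2 1 9139/10000
3 3/2 4543/5000
4 2 4317/5000
s(1.5y) = (1/(4543/5000) − 1)/(3/2) = 914/13629 ≈ 6.7063%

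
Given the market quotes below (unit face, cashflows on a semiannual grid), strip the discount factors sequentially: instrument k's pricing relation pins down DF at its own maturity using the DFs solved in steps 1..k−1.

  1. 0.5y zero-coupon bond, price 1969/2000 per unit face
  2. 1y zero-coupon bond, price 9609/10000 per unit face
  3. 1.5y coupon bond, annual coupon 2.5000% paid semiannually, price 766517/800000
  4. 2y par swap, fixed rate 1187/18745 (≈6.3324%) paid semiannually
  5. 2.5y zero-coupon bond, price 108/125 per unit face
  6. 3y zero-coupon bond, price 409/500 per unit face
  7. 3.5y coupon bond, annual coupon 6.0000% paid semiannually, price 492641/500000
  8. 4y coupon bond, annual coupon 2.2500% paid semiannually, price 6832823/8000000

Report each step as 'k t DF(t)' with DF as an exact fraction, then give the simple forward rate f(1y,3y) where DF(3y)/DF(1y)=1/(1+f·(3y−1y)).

step 1 [0.5y] zero: DF = P = 1969/2000 ≈ 0.984500
step 2 [1y] zero: DF = P = 9609/10000 ≈ 0.960900
step 3 [1.5y] bond c/2=1/80: DF=(766517/800000 − 1/80·(0.984500+0.960900))/(1+1/80) = 9223/10000 ≈ 0.922300
step 4 [2y] swap r/2=1187/37490: DF=(1 − 1187/37490·(0.984500+0.960900+0.922300))/(1+1187/37490) = 8813/10000 ≈ 0.881300
step 5 [2.5y] zero: DF = P = 108/125 ≈ 0.864000
step 6 [3y] zero: DF = P = 409/500 ≈ 0.818000
step 7 [3.5y] bond c/2=3/100: DF=(492641/500000 − 3/100·(0.984500+0.960900+0.922300+0.881300+0.864000+0.818000))/(1+3/100) = 499/625 ≈ 0.798400
step 8 [4y] bond c/2=9/800: DF=(6832823/8000000 − 9/800·(0.984500+0.960900+0.922300+0.881300+0.864000+0.818000+0.798400))/(1+9/800) = 7753/10000 ≈ 0.775300

1 1/2 1969/2000
2 1 9609/10000
3 3/2 9223/10000
4 2 8813/10000
5 5/2 108/125
6 3 409/500
7 7/2 499/625
8 4 7753/10000
f(1y,3y) = ((9609/10000)/(409/500) − 1)/(2) = 1429/16360 ≈ 8.7347%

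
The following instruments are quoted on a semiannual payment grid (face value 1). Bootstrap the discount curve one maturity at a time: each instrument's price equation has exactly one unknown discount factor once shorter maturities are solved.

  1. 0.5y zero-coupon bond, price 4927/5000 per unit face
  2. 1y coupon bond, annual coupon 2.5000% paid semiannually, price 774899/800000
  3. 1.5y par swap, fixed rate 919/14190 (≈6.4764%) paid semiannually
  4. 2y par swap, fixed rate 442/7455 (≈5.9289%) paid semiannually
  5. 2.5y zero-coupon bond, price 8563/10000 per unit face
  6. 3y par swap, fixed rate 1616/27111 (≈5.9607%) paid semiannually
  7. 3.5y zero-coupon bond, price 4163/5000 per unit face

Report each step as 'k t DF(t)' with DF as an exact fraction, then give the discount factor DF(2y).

step 1 [0.5y] zero: DF = P = 4927/5000 ≈ 0.985400
step 2 [1y] bond c/2=1/80: DF=(774899/800000 − 1/80·(0.985400))/(1+1/80) = 1889/2000 ≈ 0.944500
step 3 [1.5y] swap r/2=919/28380: DF=(1 − 919/28380·(0.985400+0.944500))/(1+919/28380) = 9081/10000 ≈ 0.908100
step 4 [2y] swap r/2=221/7455: DF=(1 − 221/7455·(0.985400+0.944500+0.908100))/(1+221/7455) = 1779/2000 ≈ 0.889500
step 5 [2.5y] zero: DF = P = 8563/10000 ≈ 0.856300
step 6 [3y] swap r/2=808/27111: DF=(1 − 808/27111·(0.985400+0.944500+0.908100+0.889500+0.856300))/(1+808/27111) = 524/625 ≈ 0.838400
step 7 [3.5y] zero: DF = P = 4163/5000 ≈ 0.832600

1 1/2 4927/5000
2 1 1889/2000
3 3/2 9081/10000
4 2 1779/2000
5 5/2 8563/10000
6 3 524/625
7 7/2 4163/5000
DF(2y) = 1779/2000 ≈ 0.889500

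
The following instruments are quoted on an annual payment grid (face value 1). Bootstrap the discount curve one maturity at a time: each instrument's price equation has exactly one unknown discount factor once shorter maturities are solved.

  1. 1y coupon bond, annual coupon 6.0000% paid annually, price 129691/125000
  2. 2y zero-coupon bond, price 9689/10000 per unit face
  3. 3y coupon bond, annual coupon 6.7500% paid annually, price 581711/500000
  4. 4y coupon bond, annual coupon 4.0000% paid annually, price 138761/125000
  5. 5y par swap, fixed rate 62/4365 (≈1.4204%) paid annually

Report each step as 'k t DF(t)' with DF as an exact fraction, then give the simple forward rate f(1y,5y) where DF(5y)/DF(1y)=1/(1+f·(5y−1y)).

1 1 2447/2500
2 2 9689/10000
3 3 9667/10000
4 4 9553/10000
5 5 4659/5000
f(1y,5y) = ((2447/2500)/(4659/5000) − 1)/(4) = 235/18636 ≈ 1.2610%

step 1 [1y] bond c/1=3/50: DF=(129691/125000 − 3/50·(0))/(1+3/50) = 2447/2500 ≈ 0.978800
step 2 [2y] zero: DF = P = 9689/10000 ≈ 0.968900
step 3 [3y] bond c/1=27/400: DF=(581711/500000 − 27/400·(0.978800+0.968900))/(1+27/400) = 9667/10000 ≈ 0.966700
step 4 [4y] bond c/1=1/25: DF=(138761/125000 − 1/25·(0.978800+0.968900+0.966700))/(1+1/25) = 9553/10000 ≈ 0.955300
step 5 [5y] swap r/1=62/4365: DF=(1 − 62/4365·(0.978800+0.968900+0.966700+0.955300))/(1+62/4365) = 4659/5000 ≈ 0.931800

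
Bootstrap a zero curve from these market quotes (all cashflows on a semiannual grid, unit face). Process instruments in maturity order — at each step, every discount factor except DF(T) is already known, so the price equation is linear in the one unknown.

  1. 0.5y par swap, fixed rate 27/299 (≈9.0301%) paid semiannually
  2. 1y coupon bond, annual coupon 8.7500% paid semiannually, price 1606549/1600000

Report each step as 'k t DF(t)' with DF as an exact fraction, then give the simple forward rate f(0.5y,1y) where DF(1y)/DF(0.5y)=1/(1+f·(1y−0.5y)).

step 1 [0.5y] swap r/2=27/598: DF=(1 − 27/598·(0))/(1+27/598) = 598/625 ≈ 0.956800
step 2 [1y] bond c/2=7/160: DF=(1606549/1600000 − 7/160·(0.956800))/(1+7/160) = 9219/10000 ≈ 0.921900

1 1/2 598/625
2 1 9219/10000
f(0.5y,1y) = ((598/625)/(9219/10000) − 1)/(1/2) = 698/9219 ≈ 7.5713%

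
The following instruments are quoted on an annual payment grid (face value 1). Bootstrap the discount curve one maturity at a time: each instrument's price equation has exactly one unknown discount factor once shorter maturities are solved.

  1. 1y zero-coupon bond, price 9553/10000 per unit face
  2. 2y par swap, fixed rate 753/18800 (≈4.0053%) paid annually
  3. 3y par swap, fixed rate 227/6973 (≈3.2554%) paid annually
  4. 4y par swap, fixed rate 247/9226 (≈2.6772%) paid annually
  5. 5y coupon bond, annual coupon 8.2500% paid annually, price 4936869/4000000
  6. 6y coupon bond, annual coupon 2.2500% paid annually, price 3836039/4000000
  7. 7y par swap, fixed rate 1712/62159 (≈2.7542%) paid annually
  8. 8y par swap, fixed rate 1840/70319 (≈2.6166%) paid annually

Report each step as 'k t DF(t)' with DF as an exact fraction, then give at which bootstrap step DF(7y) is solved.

1 1 9553/10000
2 2 9247/10000
3 3 2273/2500
4 4 2253/2500
5 5 8589/10000
6 6 4189/5000
7 7 518/625
8 8 102/125
DF(7y) is solved at step 7

step 1 [1y] zero: DF = P = 9553/10000 ≈ 0.955300
step 2 [2y] swap r/1=753/18800: DF=(1 − 753/18800·(0.955300))/(1+753/18800) = 9247/10000 ≈ 0.924700
step 3 [3y] swap r/1=227/6973: DF=(1 − 227/6973·(0.955300+0.924700))/(1+227/6973) = 2273/2500 ≈ 0.909200
step 4 [4y] swap r/1=247/9226: DF=(1 − 247/9226·(0.955300+0.924700+0.909200))/(1+247/9226) = 2253/2500 ≈ 0.901200
step 5 [5y] bond c/1=33/400: DF=(4936869/4000000 − 33/400·(0.955300+0.924700+0.909200+0.901200))/(1+33/400) = 8589/10000 ≈ 0.858900
step 6 [6y] bond c/1=9/400: DF=(3836039/4000000 − 9/400·(0.955300+0.924700+0.909200+0.901200+0.858900))/(1+9/400) = 4189/5000 ≈ 0.837800
step 7 [7y] swap r/1=1712/62159: DF=(1 − 1712/62159·(0.955300+0.924700+0.909200+0.901200+0.858900+0.837800))/(1+1712/62159) = 518/625 ≈ 0.828800
step 8 [8y] swap r/1=1840/70319: DF=(1 − 1840/70319·(0.955300+0.924700+0.909200+0.901200+0.858900+0.837800+0.828800))/(1+1840/70319) = 102/125 ≈ 0.816000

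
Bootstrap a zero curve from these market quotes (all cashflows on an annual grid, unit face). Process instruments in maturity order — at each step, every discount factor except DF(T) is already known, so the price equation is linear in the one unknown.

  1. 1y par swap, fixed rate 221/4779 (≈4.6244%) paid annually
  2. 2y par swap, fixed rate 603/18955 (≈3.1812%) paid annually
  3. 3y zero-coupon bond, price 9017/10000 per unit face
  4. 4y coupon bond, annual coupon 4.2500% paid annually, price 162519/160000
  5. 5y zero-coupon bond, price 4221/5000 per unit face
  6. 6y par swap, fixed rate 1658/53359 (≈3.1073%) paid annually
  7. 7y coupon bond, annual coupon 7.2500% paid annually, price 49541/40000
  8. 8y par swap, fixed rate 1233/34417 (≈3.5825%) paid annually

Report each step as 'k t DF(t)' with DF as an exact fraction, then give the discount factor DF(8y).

step 1 [1y] swap r/1=221/4779: DF=(1 − 221/4779·(0))/(1+221/4779) = 4779/5000 ≈ 0.955800
step 2 [2y] swap r/1=603/18955: DF=(1 − 603/18955·(0.955800))/(1+603/18955) = 9397/10000 ≈ 0.939700
step 3 [3y] zero: DF = P = 9017/10000 ≈ 0.901700
step 4 [4y] bond c/1=17/400: DF=(162519/160000 − 17/400·(0.955800+0.939700+0.901700))/(1+17/400) = 8603/10000 ≈ 0.860300
step 5 [5y] zero: DF = P = 4221/5000 ≈ 0.844200
step 6 [6y] swap r/1=1658/53359: DF=(1 − 1658/53359·(0.955800+0.939700+0.901700+0.860300+0.844200))/(1+1658/53359) = 4171/5000 ≈ 0.834200
step 7 [7y] bond c/1=29/400: DF=(49541/40000 − 29/400·(0.955800+0.939700+0.901700+0.860300+0.844200+0.834200))/(1+29/400) = 7941/10000 ≈ 0.794100
step 8 [8y] swap r/1=1233/34417: DF=(1 − 1233/34417·(0.955800+0.939700+0.901700+0.860300+0.844200+0.834200+0.794100))/(1+1233/34417) = 3767/5000 ≈ 0.753400

1 1 4779/5000
2 2 9397/10000
3 3 9017/10000
4 4 8603/10000
5 5 4221/5000
6 6 4171/5000
7 7 7941/10000
8 8 3767/5000
DF(8y) = 3767/5000 ≈ 0.753400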